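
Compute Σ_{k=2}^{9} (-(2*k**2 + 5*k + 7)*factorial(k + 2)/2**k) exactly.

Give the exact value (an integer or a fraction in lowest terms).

t_(k+1)/t_k = (k + 3)*(5*k + 2*(k + 1)**2 + 12)/(2*(2*k**2 + 5*k + 7)).
So A=k/2 + 3/2 and B=1, with C=k**2 + 5*k/2 + 7/2.
Set up (k/2 + 3/2)·f(k+1) − (1)·f(k) − (k**2 + 5*k/2 + 7/2) = 0.
deg f ≤ 1 (via 1,0,2).
Match coefficients ⇒ f(k) = 2*k + 1.
Certificate R = B(k−1)f/C = 2*(2*k + 1)/(2*k**2 + 5*k + 7) gives s_k = -2**(1 - k)*(2*k + 1)*factorial(k + 2).
Δs = -(2*k**2 + 5*k + 7)*factorial(k + 2)/2**k, as required.
Telescoping: Σ = s_(10) − s_(2) = -19646550 − (-60) = -19646490.

Σ = -19646490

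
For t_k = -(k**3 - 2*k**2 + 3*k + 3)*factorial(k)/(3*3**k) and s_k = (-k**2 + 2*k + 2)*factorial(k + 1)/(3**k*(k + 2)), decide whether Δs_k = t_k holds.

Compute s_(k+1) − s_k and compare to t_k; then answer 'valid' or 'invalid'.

s_(k+1) = -(k**2 - 3)*factorial(k + 2)/(3*3**k*(k + 3))
s_(k+1) − s_k = -(k**4 + k**3 - 2*k**2 + 12*k + 6)*factorial(k + 1)/(3*3**k*(k + 2)*(k + 3))
(s_(k+1) − s_k) − t_k = (k**4 - 4*k**2 + 15*k + 12)*factorial(k)/(3*3**k*(k + 2)*(k + 3))

Invalid: residual (k**4 - 4*k**2 + 15*k + 12)*factorial(k)/(3*3**k*(k + 2)*(k + 3)) ≠ 0.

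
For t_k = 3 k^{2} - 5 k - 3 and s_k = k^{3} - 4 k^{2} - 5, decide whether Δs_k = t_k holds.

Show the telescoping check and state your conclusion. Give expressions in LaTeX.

s_(k+1) = k**3 - k**2 - 5*k - 8
s_(k+1) − s_k = 3*k**2 - 5*k - 3
(s_(k+1) − s_k) − t_k = 0

Valid — Δs_k = t_k.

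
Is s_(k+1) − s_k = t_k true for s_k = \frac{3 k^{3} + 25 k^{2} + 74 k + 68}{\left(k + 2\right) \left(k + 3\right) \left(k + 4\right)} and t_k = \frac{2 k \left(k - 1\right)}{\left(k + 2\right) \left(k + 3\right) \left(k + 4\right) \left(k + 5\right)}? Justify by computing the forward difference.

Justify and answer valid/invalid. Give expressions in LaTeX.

Valid: the claim telescopes to t_k.

s_(k+1) = (74*k + 3*(k + 1)**3 + 25*(k + 1)**2 + 142)/((k + 3)*(k + 4)*(k + 5))
s_(k+1) − s_k = 2*k*(k - 1)/(k**4 + 14*k**3 + 71*k**2 + 154*k + 120)
(s_(k+1) − s_k) − t_k = 0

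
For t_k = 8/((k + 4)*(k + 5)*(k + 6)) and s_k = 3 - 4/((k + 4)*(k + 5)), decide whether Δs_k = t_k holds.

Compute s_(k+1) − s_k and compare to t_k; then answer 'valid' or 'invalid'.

Valid — Δs_k = t_k.

s_(k+1) = 3 - 4/((k + 5)*(k + 6))
s_(k+1) − s_k = 8/(k**3 + 15*k**2 + 74*k + 120)
(s_(k+1) − s_k) − t_k = 0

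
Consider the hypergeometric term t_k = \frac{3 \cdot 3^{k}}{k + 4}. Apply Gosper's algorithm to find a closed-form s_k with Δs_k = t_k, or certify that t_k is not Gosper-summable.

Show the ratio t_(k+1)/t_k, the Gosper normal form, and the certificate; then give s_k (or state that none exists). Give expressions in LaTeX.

none (Gosper's algorithm certifies no s_k)

The ratio is 3*(k + 4)/(k + 5).
Factor: A=3*k + 12; B=k + 5; C=1.
Set up (3*k + 12)·f(k+1) − (k + 4)·f(k) − (1) = 0.
Degrees (1,1,0) ⇒ d ≤ -1.
Negative degree bound (-1): no f exists, t_k not Gosper-summable.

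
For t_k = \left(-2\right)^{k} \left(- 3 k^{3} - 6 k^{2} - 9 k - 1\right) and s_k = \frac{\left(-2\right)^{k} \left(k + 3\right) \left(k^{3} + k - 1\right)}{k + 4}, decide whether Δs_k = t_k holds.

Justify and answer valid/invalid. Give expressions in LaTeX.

s_(k+1) = (-2)**(k + 1)*(k + 4)*(k + (k + 1)**3)/(k + 5)
s_(k+1) − s_k = (-2)**k*(-(k + 3)*(k + 5)*(k**3 + k - 1) - 2*(k + 4)**2*(k + (k + 1)**3))/((k + 4)*(k + 5))
(s_(k+1) − s_k) − t_k = (-2)**k*(3*k**4 + 19*k**3 + 33*k**2 + 38*k + 3)/(k**2 + 9*k + 20)

Invalid: residual \frac{\left(-2\right)^{k} \left(3 k^{4} + 19 k^{3} + 33 k^{2} + 38 k + 3\right)}{k^{2} + 9 k + 20} ≠ 0.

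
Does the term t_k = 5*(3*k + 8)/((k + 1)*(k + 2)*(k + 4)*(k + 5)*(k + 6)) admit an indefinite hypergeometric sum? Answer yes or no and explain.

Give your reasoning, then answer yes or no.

Yes. s_k = k*(k**2 + 10*k + 29)/(4*(k**3 + 10*k**2 + 29*k + 20)).

The ratio is (k + 1)*(k + 4)*(3*k + 11)/((k + 3)*(k + 7)*(3*k + 8)).
Gosper form: A/B · C(k+1)/C(k) with A=k + 1, B=k + 7, C=k**2 + 17*k/3 + 8.
Need (k + 1)·f(k+1) − (k + 6)·f(k) = k**2 + 17*k/3 + 8.
From deg A=1, deg B=1, deg C=2: d=5.
Solve for f: f(k) = k*(k + 2)*(k + 3)*(k**2 + 10*k + 29)/60 (degree 5 ≤ 5).
Get s_k = R·t_k = k*(k**2 + 10*k + 29)/(4*(k**3 + 10*k**2 + 29*k + 20)) with R(k) = B(k−1)f(k)/C(k) = k*(k + 2)*(k + 6)*(k**2 + 10*k + 29)/(20*(3*k + 8)).
s_(k+1) − s_k = 5*(3*k + 8)/(k**5 + 18*k**4 + 121*k**3 + 372*k**2 + 508*k + 240) = t_k.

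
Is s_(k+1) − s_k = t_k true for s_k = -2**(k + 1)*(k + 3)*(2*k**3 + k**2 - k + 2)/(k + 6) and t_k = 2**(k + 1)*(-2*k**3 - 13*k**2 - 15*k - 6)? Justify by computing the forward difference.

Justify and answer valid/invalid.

s_(k+1) = -2**(k + 2)*(k + 4)*(-k + 2*(k + 1)**3 + (k + 1)**2 + 1)/(k + 7)
s_(k+1) − s_k = 2**(k + 1)*(-2*k**5 - 33*k**4 - 199*k**3 - 471*k**2 - 417*k - 150)/(k**2 + 13*k + 42)
(s_(k+1) − s_k) − t_k = 2**(k + 1)*(6*k**4 + 69*k**3 + 276*k**2 + 291*k + 102)/(k**2 + 13*k + 42)

Invalid: residual 2**(k + 1)*(6*k**4 + 69*k**3 + 276*k**2 + 291*k + 102)/(k**2 + 13*k + 42) ≠ 0.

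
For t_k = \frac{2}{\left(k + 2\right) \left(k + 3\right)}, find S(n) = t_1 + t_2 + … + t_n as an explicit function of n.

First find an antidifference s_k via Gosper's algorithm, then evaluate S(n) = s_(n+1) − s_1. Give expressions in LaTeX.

Compute t_(k+1)/t_k: get (k + 2)/(k + 4).
Take A(k)=k + 2, B(k)=k + 4, C(k)=1.
Need (k + 2)·f(k+1) − (k + 3)·f(k) = 1.
Bound: deg f ≤ 1.
A polynomial solution: f(k) = k/2.
Certificate R = B(k−1)f/C = k*(k + 3)/2 gives s_k = k/(k + 2).
Check: Δs_k = 2/(k**2 + 5*k + 6). ✓
s_(n+1) = (n + 1)/(n + 3) and s_(1) = 1/3, so S(n) = 2*n/(3*(n + 3)).

S(n) = \frac{2 n}{3 \left(n + 3\right)}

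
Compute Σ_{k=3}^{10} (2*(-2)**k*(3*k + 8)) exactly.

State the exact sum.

Σ = 53168

Compute t_(k+1)/t_k: get 2*(-3*k - 11)/(3*k + 8).
Take A(k)=-2, B(k)=1, C(k)=k + 8/3.
Key eq: (-2)·f(k+1) = (1)·f(k) + (k + 8/3).
Degrees (0,0,1) ⇒ d ≤ 1.
Solving with deg f ≤ 1: f(k) = -(k + 2)/3.
R(k) = B(k−1)·f(k)/C(k) = -(k + 2)/(3*k + 8); s_k = R·t_k = (-2)**(k + 1)*(k + 2).
Δs = 2*(-2)**k*(3*k + 8), as required.
Evaluate s at k=11 and k=3: 53248 and 80; difference 53168.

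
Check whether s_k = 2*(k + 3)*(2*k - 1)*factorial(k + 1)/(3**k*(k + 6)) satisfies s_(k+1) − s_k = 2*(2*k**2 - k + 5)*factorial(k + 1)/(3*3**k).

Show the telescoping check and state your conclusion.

Invalid: residual -2*(2*k**3 + 11*k**2 - 7*k + 33)*factorial(k + 1)/(3**k*(k + 6)*(k + 7)) ≠ 0.

s_(k+1) = 2*(k + 4)*(2*k + 1)*factorial(k + 2)/(3*3**k*(k + 7))
s_(k+1) − s_k = 2*(2*k**4 + 19*k**3 + 43*k**2 + 44*k + 111)*factorial(k + 1)/(3*3**k*(k + 6)*(k + 7))
(s_(k+1) − s_k) − t_k = -2*(2*k**3 + 11*k**2 - 7*k + 33)*factorial(k + 1)/(3**k*(k + 6)*(k + 7))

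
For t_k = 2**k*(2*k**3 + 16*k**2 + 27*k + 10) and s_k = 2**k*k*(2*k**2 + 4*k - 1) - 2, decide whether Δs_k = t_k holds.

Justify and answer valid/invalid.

valid (s_(k+1) − s_k reduces to t_k)

s_(k+1) = 2*2**k*(k + 1)*(4*k + 2*(k + 1)**2 + 3) - 2
s_(k+1) − s_k = 2**k*(2*k**3 + 16*k**2 + 27*k + 10)
(s_(k+1) − s_k) − t_k = 0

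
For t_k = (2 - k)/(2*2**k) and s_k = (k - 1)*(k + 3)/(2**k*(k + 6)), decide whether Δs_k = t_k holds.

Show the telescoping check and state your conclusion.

s_(k+1) = k*(k + 4)/(2*2**k*(k + 7))
s_(k+1) − s_k = (-k**3 - 8*k**2 + 2*k + 42)/(2*2**k*(k**2 + 13*k + 42))
(s_(k+1) − s_k) − t_k = 3*(k**2 + 6*k - 14)/(2*2**k*(k**2 + 13*k + 42))

Invalid: residual 3*(k**2 + 6*k - 14)/(2*2**k*(k**2 + 13*k + 42)) ≠ 0.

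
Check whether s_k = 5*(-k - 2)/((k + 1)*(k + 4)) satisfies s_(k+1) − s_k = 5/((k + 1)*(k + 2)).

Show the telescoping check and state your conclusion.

s_(k+1) = 5*(-k - 3)/((k + 2)*(k + 5))
s_(k+1) − s_k = 5*(k**2 + 5*k + 8)/(k**4 + 12*k**3 + 49*k**2 + 78*k + 40)
(s_(k+1) − s_k) − t_k = 20*(-k - 3)/(k**4 + 12*k**3 + 49*k**2 + 78*k + 40)

Invalid: residual 20*(-k - 3)/(k**4 + 12*k**3 + 49*k**2 + 78*k + 40) ≠ 0.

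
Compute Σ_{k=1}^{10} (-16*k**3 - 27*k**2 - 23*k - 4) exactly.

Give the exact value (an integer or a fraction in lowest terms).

Σ = -60100

Step 1: r(k) = (16*k**3 + 75*k**2 + 125*k + 70)/(16*k**3 + 27*k**2 + 23*k + 4).
Take A(k)=1, B(k)=1, C(k)=k**3 + 27*k**2/16 + 23*k/16 + 1/4.
Key eq: (1)·f(k+1) = (1)·f(k) + (k**3 + 27*k**2/16 + 23*k/16 + 1/4).
From deg A=0, deg B=0, deg C=3: d=4.
Match coefficients ⇒ f(k) = k*(4*k**3 + k**2 + 2*k - 3)/16.
Certificate R = B(k−1)f/C = k*(4*k**3 + k**2 + 2*k - 3)/(16*k**3 + 27*k**2 + 23*k + 4) gives s_k = k*(-4*k**3 - k**2 - 2*k + 3).
s_(k+1) − s_k = -16*k**3 - 27*k**2 - 23*k - 4 = t_k.
Telescoping: Σ = s_(11) − s_(1) = -60104 − (-4) = -60100.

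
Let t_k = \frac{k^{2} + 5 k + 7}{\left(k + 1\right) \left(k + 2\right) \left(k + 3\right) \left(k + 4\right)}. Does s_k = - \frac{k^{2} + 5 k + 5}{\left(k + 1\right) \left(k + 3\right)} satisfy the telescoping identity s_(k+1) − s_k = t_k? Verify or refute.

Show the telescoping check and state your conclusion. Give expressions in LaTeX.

valid; difference matches t_k

s_(k+1) = (-5*k - (k + 1)**2 - 10)/((k + 2)*(k + 4))
s_(k+1) − s_k = (k**2 + 5*k + 7)/(k**4 + 10*k**3 + 35*k**2 + 50*k + 24)
(s_(k+1) − s_k) − t_k = 0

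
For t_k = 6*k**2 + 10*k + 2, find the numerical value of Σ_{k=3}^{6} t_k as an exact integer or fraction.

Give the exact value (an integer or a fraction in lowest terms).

Σ = 704

The ratio is (3*k**2 + 11*k + 9)/(3*k**2 + 5*k + 1).
Factor: A=1; B=1; C=k**2 + 5*k/3 + 1/3.
Solve (1)·f(k+1) − (1)·f(k) = k**2 + 5*k/3 + 1/3.
d = 3 from the (0,0,2) case.
Match coefficients ⇒ f(k) = k*(k**2 + k - 1)/3.
R(k) = B(k−1)·f(k)/C(k) = k*(k**2 + k - 1)/(3*k**2 + 5*k + 1); s_k = R·t_k = 2*k*(k**2 + k - 1).
Δs = 6*k**2 + 10*k + 2, as required.
Sum = s_(7) − s_(3); s_(7) = 770, s_(3) = 66 ⇒ 704.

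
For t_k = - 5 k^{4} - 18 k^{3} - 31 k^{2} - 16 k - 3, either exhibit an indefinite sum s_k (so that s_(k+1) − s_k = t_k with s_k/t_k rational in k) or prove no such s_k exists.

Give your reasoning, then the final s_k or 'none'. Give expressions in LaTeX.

s_k = k^{2} \left(- k^{3} - 2 k^{2} - 3 k + 3\right)

t_(k+1)/t_k = (5*k**4 + 38*k**3 + 115*k**2 + 152*k + 73)/(5*k**4 + 18*k**3 + 31*k**2 + 16*k + 3).
A = 1, B = 1, C = k**4 + 18*k**3/5 + 31*k**2/5 + 16*k/5 + 3/5.
Need (1)·f(k+1) − (1)·f(k) = k**4 + 18*k**3/5 + 31*k**2/5 + 16*k/5 + 3/5.
Bound: deg f ≤ 5.
Solving with deg f ≤ 5: f(k) = k**2*(k**3 + 2*k**2 + 3*k - 3)/5.
Get s_k = R·t_k = k**2*(-k**3 - 2*k**2 - 3*k + 3) with R(k) = B(k−1)f(k)/C(k) = k**2*(k**3 + 2*k**2 + 3*k - 3)/(5*k**4 + 18*k**3 + 31*k**2 + 16*k + 3).
Δs = -5*k**4 - 18*k**3 - 31*k**2 - 16*k - 3, as required.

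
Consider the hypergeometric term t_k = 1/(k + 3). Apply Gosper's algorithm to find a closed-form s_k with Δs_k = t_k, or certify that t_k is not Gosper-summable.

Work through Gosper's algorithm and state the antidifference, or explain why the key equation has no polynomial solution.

The ratio is (k + 3)/(k + 4).
Take A(k)=k + 3, B(k)=k + 4, C(k)=1.
f must satisfy (k + 3)·f(k+1) − (k + 3)·f(k) = 1.
Degrees (1,1,0) ⇒ d ≤ 0.
Write f(k) = c0. Then LHS − RHS = -1, requiring -1 = 0: contradictory. No certificate.

not Gosper-summable; s_k does not exist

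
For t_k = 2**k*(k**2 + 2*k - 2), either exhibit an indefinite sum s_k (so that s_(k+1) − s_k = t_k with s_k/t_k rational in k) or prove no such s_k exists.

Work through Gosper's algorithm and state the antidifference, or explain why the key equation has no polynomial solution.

Step 1: r(k) = 2*(2*k + (k + 1)**2)/(k**2 + 2*k - 2).
Take A(k)=2, B(k)=1, C(k)=k**2 + 2*k - 2.
Key eq: (2)·f(k+1) = (1)·f(k) + (k**2 + 2*k - 2).
Degrees (0,0,2) ⇒ d ≤ 2.
Solving with deg f ≤ 2: f(k) = k*(k - 2).
Get s_k = R·t_k = 2**k*k*(k - 2) with R(k) = B(k−1)f(k)/C(k) = k*(k - 2)/(k**2 + 2*k - 2).
Verify: 2**k*(k**2 + 2*k - 2) matches t_k.

s_k = 2**k*k*(k - 2)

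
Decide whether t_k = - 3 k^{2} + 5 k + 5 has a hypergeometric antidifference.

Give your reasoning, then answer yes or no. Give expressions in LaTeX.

Yes. s_k = k \left(- k^{2} + 4 k + 2\right).

r(k) = (3*k**2 + k - 7)/(3*k**2 - 5*k - 5) after simplifying.
So A=1 and B=1, with C=k**2 - 5*k/3 - 5/3.
Solve (1)·f(k+1) − (1)·f(k) = k**2 - 5*k/3 - 5/3.
d = 3 from the (0,0,2) case.
Coefficient equations give f(k) = k*(k**2 - 4*k - 2)/3.
Then R = B(k−1)f/C = k*(k**2 - 4*k - 2)/(3*k**2 - 5*k - 5), so s_k = R(k)·t_k = k*(-k**2 + 4*k + 2).
Verify: -3*k**2 + 5*k + 5 matches t_k.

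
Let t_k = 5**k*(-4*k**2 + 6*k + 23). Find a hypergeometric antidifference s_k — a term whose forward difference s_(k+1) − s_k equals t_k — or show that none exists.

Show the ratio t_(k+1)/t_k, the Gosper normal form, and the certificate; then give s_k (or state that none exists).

s_k = 5**k*(-k**2 + 4*k + 2)

Step 1: r(k) = 5*(4*k**2 + 2*k - 25)/(4*k**2 - 6*k - 23).
So A=5 and B=1, with C=k**2 - 3*k/2 - 23/4.
f must satisfy (5)·f(k+1) − (1)·f(k) = k**2 - 3*k/2 - 23/4.
Degrees (0,0,2) ⇒ d ≤ 2.
Solving with deg f ≤ 2: f(k) = (k**2 - 4*k - 2)/4.
R(k) = B(k−1)·f(k)/C(k) = (k**2 - 4*k - 2)/(4*k**2 - 6*k - 23); s_k = R·t_k = 5**k*(-k**2 + 4*k + 2).
Verify: 5**k*(-4*k**2 + 6*k + 23) matches t_k.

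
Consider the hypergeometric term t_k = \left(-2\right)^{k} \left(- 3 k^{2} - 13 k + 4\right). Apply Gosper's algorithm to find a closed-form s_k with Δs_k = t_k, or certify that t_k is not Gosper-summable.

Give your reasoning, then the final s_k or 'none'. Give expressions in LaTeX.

s_k = \left(-2\right)^{k} \left(k^{2} + 3 k - 4\right)

r(k) = 2*(-3*k**2 - 19*k - 12)/(3*k**2 + 13*k - 4) after simplifying.
Factor: A=-2; B=1; C=k**2 + 13*k/3 - 4/3.
f must satisfy (-2)·f(k+1) − (1)·f(k) = k**2 + 13*k/3 - 4/3.
From deg A=0, deg B=0, deg C=2: d=2.
Match coefficients ⇒ f(k) = -(k - 1)*(k + 4)/3.
Then R = B(k−1)f/C = -(k - 1)*(k + 4)/(3*k**2 + 13*k - 4), so s_k = R(k)·t_k = (-2)**k*(k**2 + 3*k - 4).
s_(k+1) − s_k = (-2)**k*(-3*k**2 - 13*k + 4) = t_k.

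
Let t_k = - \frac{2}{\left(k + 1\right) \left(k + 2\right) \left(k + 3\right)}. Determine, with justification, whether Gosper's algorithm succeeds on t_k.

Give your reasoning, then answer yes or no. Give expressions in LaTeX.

Yes. s_k = \frac{k \left(- k - 3\right)}{2 \left(k + 1\right) \left(k + 2\right)}.

r(k) = (k + 1)/(k + 4) after simplifying.
Factor: A=k + 1; B=k + 4; C=1.
f must satisfy (k + 1)·f(k+1) − (k + 3)·f(k) = 1.
deg f ≤ 2 (via 1,1,0).
Match coefficients ⇒ f(k) = k*(k + 3)/4.
Certificate R = B(k−1)f/C = k*(k + 3)**2/4 gives s_k = k*(-k - 3)/(2*(k + 1)*(k + 2)).
Verify: -2/(k**3 + 6*k**2 + 11*k + 6) matches t_k.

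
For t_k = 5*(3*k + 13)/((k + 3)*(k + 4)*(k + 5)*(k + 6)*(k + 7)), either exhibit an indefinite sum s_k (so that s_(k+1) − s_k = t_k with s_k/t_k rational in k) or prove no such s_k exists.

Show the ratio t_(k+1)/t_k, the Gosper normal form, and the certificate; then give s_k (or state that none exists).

s_k = k*(k**2 + 14*k + 63)/(18*(k**3 + 14*k**2 + 63*k + 90))

Step 1: r(k) = (k + 3)*(3*k + 16)/((k + 8)*(3*k + 13)).
Take A(k)=k + 3, B(k)=k + 8, C(k)=k + 13/3.
Set up (k + 3)·f(k+1) − (k + 7)·f(k) − (k + 13/3) = 0.
Bound: deg f ≤ 4.
Match coefficients ⇒ f(k) = k*(k + 4)*(k**2 + 14*k + 63)/270.
Then R = B(k−1)f/C = k*(k + 4)*(k + 7)*(k**2 + 14*k + 63)/(90*(3*k + 13)), so s_k = R(k)·t_k = k*(k**2 + 14*k + 63)/(18*(k**3 + 14*k**2 + 63*k + 90)).
Check: Δs_k = 5*(3*k + 13)/(k**5 + 25*k**4 + 245*k**3 + 1175*k**2 + 2754*k + 2520). ✓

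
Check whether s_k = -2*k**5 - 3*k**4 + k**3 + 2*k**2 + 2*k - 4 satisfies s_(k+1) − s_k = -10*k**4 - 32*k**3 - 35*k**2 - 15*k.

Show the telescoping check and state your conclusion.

s_(k+1) = -2*k**5 - 13*k**4 - 31*k**3 - 33*k**2 - 13*k - 4
s_(k+1) − s_k = k*(-10*k**3 - 32*k**2 - 35*k - 15)
(s_(k+1) − s_k) − t_k = 0

Valid — Δs_k = t_k.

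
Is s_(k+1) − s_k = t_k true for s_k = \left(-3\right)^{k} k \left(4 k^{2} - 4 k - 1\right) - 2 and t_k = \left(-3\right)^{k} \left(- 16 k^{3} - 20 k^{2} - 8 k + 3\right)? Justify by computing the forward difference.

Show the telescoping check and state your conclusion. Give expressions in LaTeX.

Valid — Δs_k = t_k.

s_(k+1) = 3*(-3)**k*(k + 1)*(4*k - 4*(k + 1)**2 + 5) - 2
s_(k+1) − s_k = (-3)**k*(-16*k**3 - 20*k**2 - 8*k + 3)
(s_(k+1) − s_k) − t_k = 0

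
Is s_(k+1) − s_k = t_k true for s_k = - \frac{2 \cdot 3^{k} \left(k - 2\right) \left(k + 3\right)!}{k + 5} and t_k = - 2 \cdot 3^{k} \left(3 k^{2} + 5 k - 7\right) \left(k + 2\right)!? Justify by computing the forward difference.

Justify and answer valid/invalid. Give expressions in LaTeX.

s_(k+1) = -6*3**k*(k - 1)*factorial(k + 4)/(k + 6)
s_(k+1) − s_k = -2*3**k*(3*k**3 + 23*k**2 + 29*k - 48)*factorial(k + 3)/((k + 5)*(k + 6))
(s_(k+1) − s_k) − t_k = 4*3**k*(3*k**3 + 20*k**2 + 17*k - 33)*factorial(k + 2)/((k + 5)*(k + 6))

Invalid: residual \frac{4 \cdot 3^{k} \left(3 k^{3} + 20 k^{2} + 17 k - 33\right) \left(k + 2\right)!}{\left(k + 5\right) \left(k + 6\right)} ≠ 0.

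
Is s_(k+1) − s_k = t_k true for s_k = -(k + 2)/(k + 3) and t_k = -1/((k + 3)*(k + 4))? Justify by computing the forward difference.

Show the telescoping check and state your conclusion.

s_(k+1) = (-k - 3)/(k + 4)
s_(k+1) − s_k = -1/(k**2 + 7*k + 12)
(s_(k+1) − s_k) − t_k = 0

valid; difference matches t_k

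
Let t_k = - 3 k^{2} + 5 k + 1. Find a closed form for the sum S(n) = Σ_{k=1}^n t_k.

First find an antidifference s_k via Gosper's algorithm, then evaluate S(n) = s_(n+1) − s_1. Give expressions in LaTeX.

S(n) = n \left(- n^{2} + n + 3\right)

Ratio r(k) = (3*k**2 + k - 3)/(3*k**2 - 5*k - 1).
Factor: A=1; B=1; C=k**2 - 5*k/3 - 1/3.
Need (1)·f(k+1) − (1)·f(k) = k**2 - 5*k/3 - 1/3.
Bound: deg f ≤ 3.
Solve for f: f(k) = k*(k**2 - 4*k + 2)/3 (degree 3 ≤ 3).
Certificate R = B(k−1)f/C = k*(k**2 - 4*k + 2)/(3*k**2 - 5*k - 1) gives s_k = k*(-k**2 + 4*k - 2).
Verify: -3*k**2 + 5*k + 1 matches t_k.
Evaluate: s_(n+1) = -n**3 + n**2 + 3*n + 1; subtract s_(1) = 1 ⇒ S(n) = n*(-n**2 + n + 3).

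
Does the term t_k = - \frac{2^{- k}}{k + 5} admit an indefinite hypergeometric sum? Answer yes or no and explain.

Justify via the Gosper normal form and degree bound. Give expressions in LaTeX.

r(k) = (k + 5)/(2*(k + 6)) after simplifying.
Factor: A=k/2 + 5/2; B=k + 6; C=1.
Set up (k/2 + 5/2)·f(k+1) − (k + 5)·f(k) − (1) = 0.
Bound: deg f ≤ -1.
Negative degree bound (-1): no f exists, t_k not Gosper-summable.

No — t_k has no hypergeometric antidifference.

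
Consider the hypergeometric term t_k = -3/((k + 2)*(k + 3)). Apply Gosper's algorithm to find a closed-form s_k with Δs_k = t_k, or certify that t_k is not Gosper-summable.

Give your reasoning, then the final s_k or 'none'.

s_k = -3*k/(2*k + 4)

The ratio is (k + 2)/(k + 4).
Factor: A=k + 2; B=k + 4; C=1.
Key eq: (k + 2)·f(k+1) = (k + 3)·f(k) + (1).
From deg A=1, deg B=1, deg C=0: d=1.
Coefficient equations give f(k) = k/2.
Then R = B(k−1)f/C = k*(k + 3)/2, so s_k = R(k)·t_k = -3*k/(2*k + 4).
Check: Δs_k = -3/(k**2 + 5*k + 6). ✓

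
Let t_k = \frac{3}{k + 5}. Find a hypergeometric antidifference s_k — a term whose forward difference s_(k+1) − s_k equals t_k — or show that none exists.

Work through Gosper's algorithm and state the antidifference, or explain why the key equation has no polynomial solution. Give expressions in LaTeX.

The ratio is (k + 5)/(k + 6).
Gosper form: A/B · C(k+1)/C(k) with A=k + 5, B=k + 6, C=1.
Set up (k + 5)·f(k+1) − (k + 5)·f(k) − (1) = 0.
Bound: deg f ≤ 0.
Write f(k) = c0. Then LHS − RHS = -1, requiring -1 = 0: contradictory. No certificate.

none (Gosper's algorithm certifies no s_k)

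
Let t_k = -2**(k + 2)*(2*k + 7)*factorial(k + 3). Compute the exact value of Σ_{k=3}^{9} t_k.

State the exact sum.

Σ = -25505877173760

The ratio is 2*(k + 4)*(2*k + 9)/(2*k + 7).
Gosper form: A/B · C(k+1)/C(k) with A=2*k + 8, B=1, C=k + 7/2.
Solve (2*k + 8)·f(k+1) − (1)·f(k) = k + 7/2.
From deg A=1, deg B=0, deg C=1: d=0.
Solving with deg f ≤ 0: f(k) = 1/2.
Get s_k = R·t_k = -2**(k + 2)*factorial(k + 3) with R(k) = B(k−1)f(k)/C(k) = 1/(2*k + 7).
Verify: -2**(k + 2)*(2*k + 7)*factorial(k + 3) matches t_k.
Σ_(k=3)^(9) t_k = s_(10) − s_(3) = -25505877196800 − (-23040) = -25505877173760.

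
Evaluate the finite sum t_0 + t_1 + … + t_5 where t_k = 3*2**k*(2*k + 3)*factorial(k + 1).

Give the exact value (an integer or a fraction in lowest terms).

Σ = 967677

The ratio is 2*(k + 2)*(2*k + 5)/(2*k + 3).
Gosper form: A/B · C(k+1)/C(k) with A=2*k + 4, B=1, C=k + 3/2.
Solve (2*k + 4)·f(k+1) − (1)·f(k) = k + 3/2.
d = 0 from the (1,0,1) case.
A polynomial solution: f(k) = 1/2.
R(k) = B(k−1)·f(k)/C(k) = 1/(2*k + 3); s_k = R·t_k = 3*2**k*factorial(k + 1).
Check: Δs_k = 3*2**k*(2*k + 3)*factorial(k + 1). ✓
Sum = s_(6) − s_(0); s_(6) = 967680, s_(0) = 3 ⇒ 967677.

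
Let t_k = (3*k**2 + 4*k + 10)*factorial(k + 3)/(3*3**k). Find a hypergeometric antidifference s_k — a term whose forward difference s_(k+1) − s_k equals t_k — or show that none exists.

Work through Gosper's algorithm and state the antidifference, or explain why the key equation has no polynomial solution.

s_k = (3*k - 2)*factorial(k + 3)/3**k

t_(k+1)/t_k = (k + 4)*(4*k + 3*(k + 1)**2 + 14)/(3*(3*k**2 + 4*k + 10)).
A = k/3 + 4/3, B = 1, C = k**2 + 4*k/3 + 10/3.
Set up (k/3 + 4/3)·f(k+1) − (1)·f(k) − (k**2 + 4*k/3 + 10/3) = 0.
deg f ≤ 1 (via 1,0,2).
Match coefficients ⇒ f(k) = 3*k - 2.
R(k) = B(k−1)·f(k)/C(k) = 3*(3*k - 2)/(3*k**2 + 4*k + 10); s_k = R·t_k = (3*k - 2)*factorial(k + 3)/3**k.
Δs = (3*k**2 + 4*k + 10)*factorial(k + 3)/(3*3**k), as required.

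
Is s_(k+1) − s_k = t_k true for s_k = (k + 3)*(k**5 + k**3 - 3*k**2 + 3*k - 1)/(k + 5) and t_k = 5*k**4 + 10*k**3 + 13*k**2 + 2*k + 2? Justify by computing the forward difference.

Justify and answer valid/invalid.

s_(k+1) = (k + 4)*(3*k + (k + 1)**5 + (k + 1)**3 - 3*(k + 1)**2 + 2)/(k + 6)
s_(k+1) − s_k = (5*k**6 + 57*k**5 + 203*k**4 + 321*k**3 + 274*k**2 + 64*k + 38)/(k**2 + 11*k + 30)
(s_(k+1) − s_k) − t_k = 2*(-4*k**5 - 35*k**4 - 62*k**3 - 70*k**2 - 9*k - 11)/(k**2 + 11*k + 30)

Invalid: residual 2*(-4*k**5 - 35*k**4 - 62*k**3 - 70*k**2 - 9*k - 11)/(k**2 + 11*k + 30) ≠ 0.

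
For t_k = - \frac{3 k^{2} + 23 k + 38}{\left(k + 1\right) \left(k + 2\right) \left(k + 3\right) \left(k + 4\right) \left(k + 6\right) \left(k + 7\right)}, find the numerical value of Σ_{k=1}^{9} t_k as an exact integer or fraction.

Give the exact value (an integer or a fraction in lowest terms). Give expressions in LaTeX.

Σ = -279/16016

The ratio is (k + 1)*(k + 6)*(23*k + 3*(k + 1)**2 + 61)/((k + 5)*(k + 8)*(3*k**2 + 23*k + 38)).
Take A(k)=k + 1, B(k)=k + 8, C(k)=k**3 + 38*k**2/3 + 51*k + 190/3.
f must satisfy (k + 1)·f(k+1) − (k + 7)·f(k) = k**3 + 38*k**2/3 + 51*k + 190/3.
deg f ≤ 6 (via 1,1,3).
A polynomial solution: f(k) = k*(k + 2)*(k + 4)*(k + 5)*(k**2 + 10*k + 27)/54.
Get s_k = R·t_k = k*(-k**2 - 10*k - 27)/(18*(k**3 + 10*k**2 + 27*k + 18)) with R(k) = B(k−1)f(k)/C(k) = k*(k + 2)*(k + 4)*(k + 7)*(k**2 + 10*k + 27)/(18*(3*k**2 + 23*k + 38)).
Δs = (-3*k**2 - 23*k - 38)/(k**6 + 23*k**5 + 207*k**4 + 925*k**3 + 2144*k**2 + 2412*k + 1008), as required.
Telescoping: Σ = s_(10) − s_(1) = -1135/20592 − (-19/504) = -279/16016.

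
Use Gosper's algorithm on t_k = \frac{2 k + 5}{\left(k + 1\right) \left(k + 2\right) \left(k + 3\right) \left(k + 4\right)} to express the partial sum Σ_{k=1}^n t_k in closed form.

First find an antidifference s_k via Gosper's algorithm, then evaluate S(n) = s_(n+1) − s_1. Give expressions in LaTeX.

S(n) = \frac{n \left(n + 6\right)}{8 \left(n^{2} + 6 n + 8\right)}

The ratio is (k + 1)*(2*k + 7)/((k + 5)*(2*k + 5)).
Gosper form: A/B · C(k+1)/C(k) with A=k + 1, B=k + 5, C=k + 5/2.
f must satisfy (k + 1)·f(k+1) − (k + 4)·f(k) = k + 5/2.
deg f ≤ 3 (via 1,1,1).
Coefficient equations give f(k) = k*(k + 2)*(k + 4)/6.
Certificate R = B(k−1)f/C = k*(k + 2)*(k + 4)**2/(3*(2*k + 5)) gives s_k = k*(k + 4)/(3*(k**2 + 4*k + 3)).
Δs = (2*k + 5)/(k**4 + 10*k**3 + 35*k**2 + 50*k + 24), as required.
Evaluate: s_(n+1) = (n**2 + 6*n + 5)/(3*(n**2 + 6*n + 8)); subtract s_(1) = 5/24 ⇒ S(n) = n*(n + 6)/(8*(n**2 + 6*n + 8)).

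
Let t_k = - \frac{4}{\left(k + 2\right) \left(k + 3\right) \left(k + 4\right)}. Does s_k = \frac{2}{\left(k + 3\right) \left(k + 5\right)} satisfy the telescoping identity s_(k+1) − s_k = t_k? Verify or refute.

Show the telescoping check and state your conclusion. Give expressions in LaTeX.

Invalid: residual \frac{6 \left(3 k + 14\right)}{k^{5} + 20 k^{4} + 155 k^{3} + 580 k^{2} + 1044 k + 720} ≠ 0.

s_(k+1) = 2/((k + 4)*(k + 6))
s_(k+1) − s_k = 2*(-2*k - 9)/(k**4 + 18*k**3 + 119*k**2 + 342*k + 360)
(s_(k+1) − s_k) − t_k = 6*(3*k + 14)/(k**5 + 20*k**4 + 155*k**3 + 580*k**2 + 1044*k + 720)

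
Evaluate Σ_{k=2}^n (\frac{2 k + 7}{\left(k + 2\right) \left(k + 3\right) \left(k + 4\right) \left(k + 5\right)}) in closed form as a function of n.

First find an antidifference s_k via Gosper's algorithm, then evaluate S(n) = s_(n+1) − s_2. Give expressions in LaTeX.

S(n) = \frac{n^{2} + 8 n - 9}{24 \left(n^{2} + 8 n + 15\right)}

The ratio is (k + 2)*(2*k + 9)/((k + 6)*(2*k + 7)).
Factor: A=k + 2; B=k + 6; C=k + 7/2.
Set up (k + 2)·f(k+1) − (k + 5)·f(k) − (k + 7/2) = 0.
Bound: deg f ≤ 3.
Coefficient equations give f(k) = k*(k + 3)*(k + 6)/16.
Get s_k = R·t_k = k*(k + 6)/(8*(k**2 + 6*k + 8)) with R(k) = B(k−1)f(k)/C(k) = k*(k + 3)*(k + 5)*(k + 6)/(8*(2*k + 7)).
Δs = (2*k + 7)/(k**4 + 14*k**3 + 71*k**2 + 154*k + 120), as required.
Telescope: S(n) = s_(n+1) − s_(2) = (n**2 + 8*n + 7)/(8*(n**2 + 8*n + 15)) − (1/12) = (n**2 + 8*n - 9)/(24*(n**2 + 8*n + 15)).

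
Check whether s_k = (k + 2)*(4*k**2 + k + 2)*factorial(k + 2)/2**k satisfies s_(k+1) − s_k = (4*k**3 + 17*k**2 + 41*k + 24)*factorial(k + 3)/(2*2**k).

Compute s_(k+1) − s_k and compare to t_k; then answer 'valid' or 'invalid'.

s_(k+1) = (k + 3)*(4*k**2 + 9*k + 7)*factorial(k + 3)/(2*2**k)
s_(k+1) − s_k = (4*k**4 + 25*k**3 + 79*k**2 + 115*k + 55)*factorial(k + 2)/(2*2**k)
(s_(k+1) − s_k) − t_k = -(4*k**3 + 13*k**2 + 32*k + 17)*factorial(k + 2)/(2*2**k)

Invalid: residual -(4*k**3 + 13*k**2 + 32*k + 17)*factorial(k + 2)/(2*2**k) ≠ 0.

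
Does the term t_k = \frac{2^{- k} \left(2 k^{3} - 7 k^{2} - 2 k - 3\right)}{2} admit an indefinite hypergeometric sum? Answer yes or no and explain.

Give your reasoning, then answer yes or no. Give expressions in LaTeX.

Yes. s_k = 2^{- k} k \left(- 2 k^{2} + k - 2\right).

Step 1: r(k) = (2*k**3 - k**2 - 10*k - 10)/(2*(2*k**3 - 7*k**2 - 2*k - 3)).
Gosper form: A/B · C(k+1)/C(k) with A=1/2, B=1, C=k**3 - 7*k**2/2 - k - 3/2.
Set up (1/2)·f(k+1) − (1)·f(k) − (k**3 - 7*k**2/2 - k - 3/2) = 0.
Degrees (0,0,3) ⇒ d ≤ 3.
Solving with deg f ≤ 3: f(k) = -k*(2*k**2 - k + 2).
Then R = B(k−1)f/C = -2*k*(2*k**2 - k + 2)/(2*k**3 - 7*k**2 - 2*k - 3), so s_k = R(k)·t_k = k*(-2*k**2 + k - 2)/2**k.
Check: Δs_k = (2*k**3 - 7*k**2 - 2*k - 3)/(2*2**k). ✓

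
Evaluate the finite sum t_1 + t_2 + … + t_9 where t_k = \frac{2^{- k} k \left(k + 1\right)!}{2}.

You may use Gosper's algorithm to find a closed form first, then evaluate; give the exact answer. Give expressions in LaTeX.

Σ = 155921/4

The ratio is (k + 1)*(k + 2)/(2*k).
Take A(k)=k/2 + 1, B(k)=1, C(k)=k.
f must satisfy (k/2 + 1)·f(k+1) − (1)·f(k) = k.
d = 0 from the (1,0,1) case.
A polynomial solution: f(k) = 2.
Then R = B(k−1)f/C = 2/k, so s_k = R(k)·t_k = factorial(k + 1)/2**k.
Check: Δs_k = k*factorial(k + 1)/(2*2**k). ✓
Sum = s_(10) − s_(1); s_(10) = 155925/4, s_(1) = 1 ⇒ 155921/4.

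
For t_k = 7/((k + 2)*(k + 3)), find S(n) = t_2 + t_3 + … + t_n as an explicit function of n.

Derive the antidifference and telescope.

The ratio is (k + 2)/(k + 4).
Factor: A=k + 2; B=k + 4; C=1.
Solve (k + 2)·f(k+1) − (k + 3)·f(k) = 1.
From deg A=1, deg B=1, deg C=0: d=1.
Match coefficients ⇒ f(k) = k/2.
Get s_k = R·t_k = 7*k/(2*(k + 2)) with R(k) = B(k−1)f(k)/C(k) = k*(k + 3)/2.
s_(k+1) − s_k = 7/(k**2 + 5*k + 6) = t_k.
Telescope: S(n) = s_(n+1) − s_(2) = 7*(n + 1)/(2*(n + 3)) − (7/4) = 7*(n - 1)/(4*(n + 3)).

S(n) = 7*(n - 1)/(4*(n + 3))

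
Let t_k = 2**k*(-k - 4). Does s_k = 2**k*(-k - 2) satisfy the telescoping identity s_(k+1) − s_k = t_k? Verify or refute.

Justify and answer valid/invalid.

s_(k+1) = 2**(k + 1)*(-k - 3)
s_(k+1) − s_k = 2**k*(-k - 4)
(s_(k+1) − s_k) − t_k = 0

Valid: the claim telescopes to t_k.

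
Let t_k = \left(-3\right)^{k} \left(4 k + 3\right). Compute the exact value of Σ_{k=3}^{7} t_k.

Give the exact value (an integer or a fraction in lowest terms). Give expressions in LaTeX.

Σ = -52569

Step 1: r(k) = 3*(-4*k - 7)/(4*k + 3).
Gosper form: A/B · C(k+1)/C(k) with A=-3, B=1, C=k + 3/4.
Key eq: (-3)·f(k+1) = (1)·f(k) + (k + 3/4).
Bound: deg f ≤ 1.
Solve for f: f(k) = -k/4 (degree 1 ≤ 1).
Then R = B(k−1)f/C = -k/(4*k + 3), so s_k = R(k)·t_k = -(-3)**k*k.
Δs = (-3)**k*(4*k + 3), as required.
Evaluate s at k=8 and k=3: -52488 and 81; difference -52569.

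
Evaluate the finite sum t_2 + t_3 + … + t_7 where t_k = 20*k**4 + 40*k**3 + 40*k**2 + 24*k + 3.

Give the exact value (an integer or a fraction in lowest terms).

The ratio is (20*k**4 + 120*k**3 + 280*k**2 + 304*k + 127)/(20*k**4 + 40*k**3 + 40*k**2 + 24*k + 3).
So A=1 and B=1, with C=k**4 + 2*k**3 + 2*k**2 + 6*k/5 + 3/20.
Set up (1)·f(k+1) − (1)·f(k) − (k**4 + 2*k**3 + 2*k**2 + 6*k/5 + 3/20) = 0.
Degrees (0,0,4) ⇒ d ≤ 5.
Match coefficients ⇒ f(k) = k*(4*k**4 + 2*k - 3)/20.
Then R = B(k−1)f/C = k*(4*k**4 + 2*k - 3)/(20*k**4 + 40*k**3 + 40*k**2 + 24*k + 3), so s_k = R(k)·t_k = k*(4*k**4 + 2*k - 3).
Δs = 20*k**4 + 40*k**3 + 40*k**2 + 24*k + 3, as required.
Telescoping: Σ = s_(8) − s_(2) = 131176 − (130) = 131046.

Σ = 131046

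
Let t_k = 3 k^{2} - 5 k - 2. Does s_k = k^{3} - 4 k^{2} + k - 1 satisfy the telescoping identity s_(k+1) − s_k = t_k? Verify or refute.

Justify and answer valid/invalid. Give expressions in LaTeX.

s_(k+1) = k**3 - k**2 - 4*k - 3
s_(k+1) − s_k = 3*k**2 - 5*k - 2
(s_(k+1) − s_k) − t_k = 0

Valid — Δs_k = t_k.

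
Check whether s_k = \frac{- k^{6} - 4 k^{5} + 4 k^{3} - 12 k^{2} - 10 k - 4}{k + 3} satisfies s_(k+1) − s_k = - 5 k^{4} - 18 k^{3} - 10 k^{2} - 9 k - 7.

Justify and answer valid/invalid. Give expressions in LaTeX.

Invalid: residual \frac{4 k^{5} + 31 k^{4} + 68 k^{3} + 35 k^{2} + 30 k + 19}{k^{2} + 7 k + 12} ≠ 0.

s_(k+1) = (-10*k - (k + 1)**6 - 4*(k + 1)**5 + 4*(k + 1)**3 - 12*(k + 1)**2 - 14)/(k + 4)
s_(k+1) − s_k = (-5*k**6 - 49*k**5 - 165*k**4 - 227*k**3 - 155*k**2 - 127*k - 65)/(k**2 + 7*k + 12)
(s_(k+1) − s_k) − t_k = (4*k**5 + 31*k**4 + 68*k**3 + 35*k**2 + 30*k + 19)/(k**2 + 7*k + 12)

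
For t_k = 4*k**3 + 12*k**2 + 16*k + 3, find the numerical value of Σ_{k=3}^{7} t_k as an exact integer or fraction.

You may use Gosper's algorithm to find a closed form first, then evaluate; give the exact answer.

Σ = 5135

Ratio r(k) = (4*k**3 + 24*k**2 + 52*k + 35)/(4*k**3 + 12*k**2 + 16*k + 3).
Normal form (A,B,C) = (1, 1, k**3 + 3*k**2 + 4*k + 3/4).
Need (1)·f(k+1) − (1)·f(k) = k**3 + 3*k**2 + 4*k + 3/4.
deg f ≤ 4 (via 0,0,3).
A polynomial solution: f(k) = k*(k**3 + 2*k**2 + 3*k - 3)/4.
R(k) = B(k−1)·f(k)/C(k) = k*(k**3 + 2*k**2 + 3*k - 3)/(4*k**3 + 12*k**2 + 16*k + 3); s_k = R·t_k = k*(k**3 + 2*k**2 + 3*k - 3).
Verify: 4*k**3 + 12*k**2 + 16*k + 3 matches t_k.
Telescoping: Σ = s_(8) − s_(3) = 5288 − (153) = 5135.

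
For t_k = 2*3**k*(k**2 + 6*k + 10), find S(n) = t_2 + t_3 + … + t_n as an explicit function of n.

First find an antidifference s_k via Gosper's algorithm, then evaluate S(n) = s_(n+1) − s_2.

S(n) = 3*3**n*n**2 + 15*3**n*n + 24*3**n - 126

Step 1: r(k) = 3*(k**2 + 8*k + 17)/(k**2 + 6*k + 10).
Factor: A=3; B=1; C=k**2 + 6*k + 10.
Need (3)·f(k+1) − (1)·f(k) = k**2 + 6*k + 10.
deg f ≤ 2 (via 0,0,2).
Coefficient equations give f(k) = (k**2 + 3*k + 4)/2.
So s_k = (B(k−1)f/C)·t_k = ((k**2 + 3*k + 4)/(2*(k**2 + 6*k + 10)))·t_k = 3**k*(k**2 + 3*k + 4).
Check: Δs_k = 2*3**k*(k**2 + 6*k + 10). ✓
s_(n+1) = 3**(n + 1)*(n**2 + 5*n + 8) and s_(2) = 126, so S(n) = 3*3**n*n**2 + 15*3**n*n + 24*3**n - 126.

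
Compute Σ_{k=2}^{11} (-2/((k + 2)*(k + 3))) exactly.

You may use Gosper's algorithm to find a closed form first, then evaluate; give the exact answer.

Σ = -5/14

Compute t_(k+1)/t_k: get (k + 2)/(k + 4).
So A=k + 2 and B=k + 4, with C=1.
f must satisfy (k + 2)·f(k+1) − (k + 3)·f(k) = 1.
Bound: deg f ≤ 1.
Solving with deg f ≤ 1: f(k) = k/2.
Certificate R = B(k−1)f/C = k*(k + 3)/2 gives s_k = -k/(k + 2).
Δs = -2/(k**2 + 5*k + 6), as required.
Evaluate s at k=12 and k=2: -6/7 and -1/2; difference -5/14.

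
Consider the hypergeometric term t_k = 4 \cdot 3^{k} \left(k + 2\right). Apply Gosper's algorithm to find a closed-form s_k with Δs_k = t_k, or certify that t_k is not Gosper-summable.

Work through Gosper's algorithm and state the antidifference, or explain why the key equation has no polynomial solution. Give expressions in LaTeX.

s_k = 3^{k} \left(2 k + 1\right)

t_(k+1)/t_k = 3*(k + 3)/(k + 2).
A = 3, B = 1, C = k + 2.
f must satisfy (3)·f(k+1) − (1)·f(k) = k + 2.
d = 1 from the (0,0,1) case.
Match coefficients ⇒ f(k) = (2*k + 1)/4.
So s_k = (B(k−1)f/C)·t_k = ((2*k + 1)/(4*(k + 2)))·t_k = 3**k*(2*k + 1).
Verify: 4*3**k*(k + 2) matches t_k.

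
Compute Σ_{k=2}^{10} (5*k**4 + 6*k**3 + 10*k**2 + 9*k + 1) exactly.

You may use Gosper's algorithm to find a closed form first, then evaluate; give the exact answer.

Σ = 149139

Step 1: r(k) = (5*k**4 + 26*k**3 + 58*k**2 + 67*k + 31)/(5*k**4 + 6*k**3 + 10*k**2 + 9*k + 1).
Normal form (A,B,C) = (1, 1, k**4 + 6*k**3/5 + 2*k**2 + 9*k/5 + 1/5).
Solve (1)·f(k+1) − (1)·f(k) = k**4 + 6*k**3/5 + 2*k**2 + 9*k/5 + 1/5.
deg f ≤ 5 (via 0,0,4).
Solving with deg f ≤ 5: f(k) = k*(k**4 - k**3 + 2*k**2 + k - 2)/5.
Get s_k = R·t_k = k*(k**4 - k**3 + 2*k**2 + k - 2) with R(k) = B(k−1)f(k)/C(k) = k*(k**4 - k**3 + 2*k**2 + k - 2)/(5*k**4 + 6*k**3 + 10*k**2 + 9*k + 1).
Check: Δs_k = 5*k**4 + 6*k**3 + 10*k**2 + 9*k + 1. ✓
Telescoping: Σ = s_(11) − s_(2) = 149171 − (32) = 149139.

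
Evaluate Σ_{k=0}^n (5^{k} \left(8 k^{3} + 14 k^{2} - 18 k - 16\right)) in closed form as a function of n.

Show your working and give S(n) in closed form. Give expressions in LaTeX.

The ratio is 5*(4*k**3 + 19*k**2 + 17*k - 6)/(4*k**3 + 7*k**2 - 9*k - 8).
A = 5, B = 1, C = k**3 + 7*k**2/4 - 9*k/4 - 2.
f must satisfy (5)·f(k+1) − (1)·f(k) = k**3 + 7*k**2/4 - 9*k/4 - 2.
Degrees (0,0,3) ⇒ d ≤ 3.
A polynomial solution: f(k) = (2*k**3 - 4*k**2 - 2*k + 1)/8.
Get s_k = R·t_k = 5**k*(2*k**3 - 4*k**2 - 2*k + 1) with R(k) = B(k−1)f(k)/C(k) = (2*k**3 - 4*k**2 - 2*k + 1)/(2*(4*k**3 + 7*k**2 - 9*k - 8)).
Δs = 5**k*(8*k**3 + 14*k**2 - 18*k - 16), as required.
Telescope: S(n) = s_(n+1) − s_(0) = 5**(n + 1)*(2*n**3 + 2*n**2 - 4*n - 3) − (1) = 10*5**n*n**3 + 10*5**n*n**2 - 20*5**n*n - 15*5**n - 1.

S(n) = 10 \cdot 5^{n} n^{3} + 10 \cdot 5^{n} n^{2} - 20 \cdot 5^{n} n - 15 \cdot 5^{n} - 1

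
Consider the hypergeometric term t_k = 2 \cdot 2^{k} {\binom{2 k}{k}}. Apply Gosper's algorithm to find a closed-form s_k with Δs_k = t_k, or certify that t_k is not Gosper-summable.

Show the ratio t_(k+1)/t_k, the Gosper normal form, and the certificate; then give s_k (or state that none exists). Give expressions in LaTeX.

Ratio r(k) = 4*(2*k + 1)/(k + 1).
Take A(k)=8*k + 4, B(k)=k + 1, C(k)=1.
Need (8*k + 4)·f(k+1) − (k)·f(k) = 1.
Degrees (1,1,0) ⇒ d ≤ -1.
Negative degree bound (-1): no f exists, t_k not Gosper-summable.

none (Gosper's algorithm certifies no s_k)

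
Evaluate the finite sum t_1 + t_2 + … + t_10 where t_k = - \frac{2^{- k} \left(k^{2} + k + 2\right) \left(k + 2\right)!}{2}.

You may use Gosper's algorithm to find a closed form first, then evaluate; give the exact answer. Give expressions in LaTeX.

Step 1: r(k) = (k + 3)*(k + (k + 1)**2 + 3)/(2*(k**2 + k + 2)).
So A=k/2 + 3/2 and B=1, with C=k**2 + k + 2.
Need (k/2 + 3/2)·f(k+1) − (1)·f(k) = k**2 + k + 2.
From deg A=1, deg B=0, deg C=2: d=1.
Solve for f: f(k) = 2*(k - 1) (degree 1 ≤ 1).
Then R = B(k−1)f/C = 2*(k - 1)/(k**2 + k + 2), so s_k = R(k)·t_k = -(k - 1)*factorial(k + 2)/2**k.
Check: Δs_k = -(k**2 + k + 2)*factorial(k + 2)/(2*2**k). ✓
Telescoping: Σ = s_(11) − s_(1) = -30405375 − (0) = -30405375.

Σ = -30405375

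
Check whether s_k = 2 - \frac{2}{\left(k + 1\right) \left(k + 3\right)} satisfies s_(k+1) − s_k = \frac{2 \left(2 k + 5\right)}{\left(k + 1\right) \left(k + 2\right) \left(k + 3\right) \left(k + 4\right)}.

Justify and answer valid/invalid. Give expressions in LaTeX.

valid; difference matches t_k

s_(k+1) = 2 - 2/((k + 2)*(k + 4))
s_(k+1) − s_k = 2*(2*k + 5)/(k**4 + 10*k**3 + 35*k**2 + 50*k + 24)
(s_(k+1) − s_k) − t_k = 0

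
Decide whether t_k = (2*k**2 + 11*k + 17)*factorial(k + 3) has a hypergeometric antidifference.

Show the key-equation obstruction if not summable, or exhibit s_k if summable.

Yes. s_k = (2*k + 3)*factorial(k + 3).

t_(k+1)/t_k = (k + 4)*(11*k + 2*(k + 1)**2 + 28)/(2*k**2 + 11*k + 17).
Factor: A=k + 4; B=1; C=k**2 + 11*k/2 + 17/2.
f must satisfy (k + 4)·f(k+1) − (1)·f(k) = k**2 + 11*k/2 + 17/2.
Bound: deg f ≤ 1.
Match coefficients ⇒ f(k) = (2*k + 3)/2.
Certificate R = B(k−1)f/C = (2*k + 3)/(2*k**2 + 11*k + 17) gives s_k = (2*k + 3)*factorial(k + 3).
Verify: (2*k**2 + 11*k + 17)*factorial(k + 3) matches t_k.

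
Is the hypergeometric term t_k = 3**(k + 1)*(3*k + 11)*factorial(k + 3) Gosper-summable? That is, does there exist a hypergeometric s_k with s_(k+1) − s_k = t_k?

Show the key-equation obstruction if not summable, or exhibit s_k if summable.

Yes. s_k = 3**(k + 1)*factorial(k + 3).

The ratio is 3*(k + 4)*(3*k + 14)/(3*k + 11).
Take A(k)=3*k + 12, B(k)=1, C(k)=k + 11/3.
Key eq: (3*k + 12)·f(k+1) = (1)·f(k) + (k + 11/3).
deg f ≤ 0 (via 1,0,1).
Solve for f: f(k) = 1/3 (degree 0 ≤ 0).
Then R = B(k−1)f/C = 1/(3*k + 11), so s_k = R(k)·t_k = 3**(k + 1)*factorial(k + 3).
Verify: 3**(k + 1)*(3*k + 11)*factorial(k + 3) matches t_k.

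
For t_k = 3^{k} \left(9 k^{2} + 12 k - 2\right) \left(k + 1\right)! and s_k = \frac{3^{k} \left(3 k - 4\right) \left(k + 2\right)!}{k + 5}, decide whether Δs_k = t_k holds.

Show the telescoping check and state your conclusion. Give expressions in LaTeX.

s_(k+1) = 3**(k + 1)*(3*k - 1)*factorial(k + 3)/(k + 6)
s_(k+1) − s_k = 3**k*(9*k**3 + 66*k**2 + 97*k - 21)*factorial(k + 2)/((k + 5)*(k + 6))
(s_(k+1) − s_k) − t_k = -3**(k + 1)*(9*k**3 + 57*k**2 + 55*k - 6)*factorial(k + 1)/((k + 5)*(k + 6))

Invalid: residual - \frac{3^{k + 1} \left(9 k^{3} + 57 k^{2} + 55 k - 6\right) \left(k + 1\right)!}{\left(k + 5\right) \left(k + 6\right)} ≠ 0.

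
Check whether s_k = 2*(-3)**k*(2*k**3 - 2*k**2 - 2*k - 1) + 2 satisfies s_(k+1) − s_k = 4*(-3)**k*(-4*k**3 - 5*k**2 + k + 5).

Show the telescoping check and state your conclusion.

s_(k+1) = 2*(-3)**(k + 1)*(-2*k + 2*(k + 1)**3 - 2*(k + 1)**2 - 3) + 2
s_(k+1) − s_k = 4*(-3)**k*(-4*k**3 - 5*k**2 + k + 5)
(s_(k+1) − s_k) − t_k = 0

valid (s_(k+1) − s_k reduces to t_k)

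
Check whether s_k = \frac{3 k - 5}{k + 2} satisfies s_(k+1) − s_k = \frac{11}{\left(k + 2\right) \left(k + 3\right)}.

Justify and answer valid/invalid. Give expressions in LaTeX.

s_(k+1) = (3*k - 2)/(k + 3)
s_(k+1) − s_k = 11/(k**2 + 5*k + 6)
(s_(k+1) − s_k) − t_k = 0

valid; difference matches t_k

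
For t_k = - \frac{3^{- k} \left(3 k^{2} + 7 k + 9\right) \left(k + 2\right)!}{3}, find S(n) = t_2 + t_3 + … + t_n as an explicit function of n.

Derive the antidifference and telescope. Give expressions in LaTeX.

S(n) = \frac{80}{3} - 3^{- n} n \left(n + 3\right)! - \frac{7 \cdot 3^{- n} \left(n + 3\right)!}{3}

Compute t_(k+1)/t_k: get (k + 3)*(7*k + 3*(k + 1)**2 + 16)/(3*(3*k**2 + 7*k + 9)).
So A=k/3 + 1 and B=1, with C=k**2 + 7*k/3 + 3.
Set up (k/3 + 1)·f(k+1) − (1)·f(k) − (k**2 + 7*k/3 + 3) = 0.
deg f ≤ 1 (via 1,0,2).
Match coefficients ⇒ f(k) = 3*k + 4.
Certificate R = B(k−1)f/C = 3*(3*k + 4)/(3*k**2 + 7*k + 9) gives s_k = -(3*k + 4)*factorial(k + 2)/3**k.
Verify: -(3*k**2 + 7*k + 9)*factorial(k + 2)/(3*3**k) matches t_k.
Evaluate: s_(n+1) = -3**(-n - 1)*(3*n + 7)*factorial(n + 3); subtract s_(2) = -80/3 ⇒ S(n) = 80/3 - n*factorial(n + 3)/3**n - 7*factorial(n + 3)/(3*3**n).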